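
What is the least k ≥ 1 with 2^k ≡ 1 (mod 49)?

21

The order of 2 must divide φ(49) = φ(7^2) = 7·(7−1) = 42 = 2 · 3 · 7.
Divisors of 42: 1, 2, 3, 6, 7, 14, 21, 42.
Evaluate successive powers at the divisors of 42:
2^1 ≡ 2 (mod 49)
2^2 ≡ 4 (mod 49)
2^3 ≡ 8 (mod 49)
2^6 ≡ 15 (mod 49)
2^7 ≡ 30 (mod 49)
2^14 ≡ 18 (mod 49)
2^21 ≡ 1 (mod 49) ✓
So ord_49(2) = 21.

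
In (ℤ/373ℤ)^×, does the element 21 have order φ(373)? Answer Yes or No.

φ(373) = 373 − 1 = 372 = 2^2 · 3 · 31.
An element g generates (Z/373Z)^× iff g^(372/q) ≢ 1 (mod 373) for each prime q ∈ {2, 3, 31}.
21^186 ≡ 1 (mod 373)  [q = 2: ≡ 1 ✗]
21^124 ≡ 284 (mod 373)  [q = 3: ≢ 1 ✓]
21^12 ≡ 49 (mod 373)  [q = 31: ≢ 1 ✓]
The check at q = 2 fails, so 21 generates a proper subgroup.

No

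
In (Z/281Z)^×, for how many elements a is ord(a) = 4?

2

φ(281) = 281 − 1 = 280 = 2^3 · 5 · 7.
Since (Z/281Z)^× is cyclic of order 280, the number of elements of order d is φ(d) when d | 280 and 0 otherwise.
4 = 2^2 divides 280, and φ(4) = 2.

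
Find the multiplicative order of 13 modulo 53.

By Lagrange's theorem, ord_53(13) divides φ(53) = 53 − 1 = 52 = 2^2 · 13.
Divisors of 52: 1, 2, 4, 13, 26, 52.
Evaluate successive powers at the divisors of 52:
13^1 ≡ 13
13^2 ≡ 10
13^4 ≡ 47
13^13 ≡ 1
So ord_53(13) = 13.

13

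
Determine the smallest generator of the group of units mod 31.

φ(31) = 31 − 1 = 30 = 2 · 3 · 5.
Test candidates g = 2, 3, … against the prime factors q ∈ {2, 3, 5} of φ(31): g is a generator iff g^(30/q) ≢ 1 for every such q.
g = 2: 2^15 ≡ 1 — hits 1, so not a primitive root.
g = 3: 3^15 ≡ 30; 3^10 ≡ 25; 3^6 ≡ 16 — none is 1, so 3 is a primitive root.
The smallest primitive root modulo 31 is 3.

3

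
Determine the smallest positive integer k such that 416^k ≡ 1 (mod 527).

120

Since 416 ∈ (Z/527Z)^×, its order divides φ(527) = φ(17·31) = (17−1)·(31−1) = 16·30 = 480 = 2^5 · 3 · 5.
Divisors of 480: 1, 2, 3, 4, 5, 6, 8, 10, 12, 15, 16, 20, 24, 30, 32, 40, 48, 60, 80, 96, 120, 160, 240, 480.
Evaluate successive powers at the divisors of 480:
416^1 ≡ 416
416^2 ≡ 200
416^3 ≡ 461
416^4 ≡ 475
416^5 ≡ 502
416^6 ≡ 140
416^8 ≡ 69
416^10 ≡ 98
416^12 ≡ 101
416^15 ≡ 185
416^16 ≡ 18
416^20 ≡ 118
416^24 ≡ 188
416^30 ≡ 497
416^32 ≡ 324
416^40 ≡ 222
416^48 ≡ 35
416^60 ≡ 373
416^80 ≡ 273
416^96 ≡ 171
416^120 ≡ 1
Hence ord(416) = 120.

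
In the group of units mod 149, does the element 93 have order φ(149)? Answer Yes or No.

φ(149) = 149 − 1 = 148 = 2^2 · 37.
An element g generates (Z/149Z)^× iff g^(148/q) ≢ 1 (mod 149) for each prime q ∈ {2, 37}.
93^74 ≡ 148 (mod 149)  [q = 2: ≢ 1 ✓]
93^4 ≡ 49 (mod 149)  [q = 37: ≢ 1 ✓]
All checks pass, so 93 has order 148 and is a primitive root modulo 149.

Yes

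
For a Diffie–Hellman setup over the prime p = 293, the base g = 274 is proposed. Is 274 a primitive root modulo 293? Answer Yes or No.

Yes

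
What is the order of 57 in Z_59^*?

29

Since 57 ∈ (Z/59Z)^×, its order divides φ(59) = 59 − 1 = 58 = 2 · 29.
Divisors of 58: 1, 2, 29, 58.
Compute 57^d (mod 59) for the divisors d until we hit 1:
57^1 ≡ 57 (mod 59)
57^2 ≡ 4 (mod 59)
57^29 ≡ 1 (mod 59) ✓
So ord_59(57) = 29.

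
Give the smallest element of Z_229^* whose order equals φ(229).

φ(229) = 229 − 1 = 228 = 2^2 · 3 · 19.
Test candidates g = 2, 3, … against the prime factors q ∈ {2, 3, 19} of φ(229): g is a generator iff g^(228/q) ≢ 1 for every such q.
g = 2: 2^114 ≡ 228; 2^76 ≡ 1 — hits 1, so not a primitive root.
g = 3: 3^114 ≡ 1 — hits 1, so not a primitive root.
g = 4: 4^114 ≡ 1 — hits 1, so not a primitive root.
g = 5: 5^114 ≡ 1 — hits 1, so not a primitive root.
g = 6: 6^114 ≡ 228; 6^76 ≡ 134; 6^12 ≡ 165 — none is 1, so 6 is a primitive root.
Hence the least primitive root of 229 is 6.

6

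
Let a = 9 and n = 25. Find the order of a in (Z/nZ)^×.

10

By Lagrange's theorem, ord_25(9) divides φ(25) = φ(5^2) = 5·(5−1) = 20 = 2^2 · 5.
Divisors of 20: 1, 2, 4, 5, 10, 20.
Test each divisor d:
9^1 ≡ 9
9^2 ≡ 6
9^4 ≡ 11
9^5 ≡ 24
9^10 ≡ 1
Hence ord(9) = 10.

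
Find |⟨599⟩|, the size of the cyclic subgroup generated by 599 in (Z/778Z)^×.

By Lagrange's theorem, ord_778(599) divides φ(778) = φ(2)·φ(389) = 1·388 = 388 = 2^2 · 97.
Divisors of 388: 1, 2, 4, 97, 194, 388.
Compute 599^d (mod 778) for the divisors d until we hit 1:
599^1 ≡ 599 (mod 778)
599^2 ≡ 143 (mod 778)
599^4 ≡ 221 (mod 778)
599^97 ≡ 1 (mod 778) ✓
Therefore the multiplicative order of 599 modulo 778 is 97.

97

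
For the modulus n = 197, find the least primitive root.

2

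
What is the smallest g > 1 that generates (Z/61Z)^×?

2

φ(61) = 61 − 1 = 60 = 2^2 · 3 · 5.
Test candidates g = 2, 3, … against the prime factors q ∈ {2, 3, 5} of φ(61): g is a generator iff g^(60/q) ≢ 1 for every such q.
g = 2: 2^30 ≡ 60; 2^20 ≡ 47; 2^12 ≡ 9 — none is 1, so 2 is a primitive root.
So 2 is the smallest generator of (Z/61Z)^×.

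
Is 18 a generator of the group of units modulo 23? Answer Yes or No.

No

φ(23) = 23 − 1 = 22 = 2 · 11.
Test 18^(22/q) mod 23 for each prime factor q of 22:
18^11 ≡ 1 (mod 23)  [q = 2: ≡ 1 ✗]
18^2 ≡ 2 (mod 23)  [q = 11: ≢ 1 ✓]
18^11 ≡ 1 shows ord(18) | 11, strictly less than φ(23); not a primitive root.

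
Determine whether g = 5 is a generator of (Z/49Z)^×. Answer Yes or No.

Yes

φ(49) = φ(7^2) = 7·(7−1) = 42 = 2 · 3 · 7.
5 is a primitive root mod 49 iff 5^(φ(49)/q) ≢ 1 for every prime q | φ(49), i.e. q ∈ {2, 3, 7}.
5^21 ≡ 48 (mod 49)  [q = 2: ≢ 1 ✓]
5^14 ≡ 18 (mod 49)  [q = 3: ≢ 1 ✓]
5^6 ≡ 43 (mod 49)  [q = 7: ≢ 1 ✓]
All checks pass, so 5 has order 42 and is a primitive root modulo 49.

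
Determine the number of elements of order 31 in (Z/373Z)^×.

30

φ(373) = 373 − 1 = 372 = 2^2 · 3 · 31.
(Z/373Z)^× is cyclic (|G| = 372); a cyclic group of order m has exactly φ(d) elements of each order d | m, and none otherwise.
31 | 372, and φ(31) = 31 − 1 = 30.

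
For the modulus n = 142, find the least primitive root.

φ(142) = φ(2)·φ(71) = 1·70 = 70 = 2 · 5 · 7.
g is a primitive root iff g^(70/q) ≢ 1 (mod 142) for each prime q ∈ {2, 5, 7}.
g = 2: gcd(2, 142) = 2 > 1, not a unit — skip.
g = 3: 3^35 ≡ 1 — hits 1, so not a primitive root.
g = 4: gcd(4, 142) = 2 > 1, not a unit — skip.
g = 5: 5^35 ≡ 1 — hits 1, so not a primitive root.
g = 6: gcd(6, 142) = 2 > 1, not a unit — skip.
g = 7: 7^35 ≡ 141; 7^14 ≡ 125; 7^10 ≡ 45 — none is 1, so 7 is a primitive root.
So 7 is the smallest generator of (Z/142Z)^×.

7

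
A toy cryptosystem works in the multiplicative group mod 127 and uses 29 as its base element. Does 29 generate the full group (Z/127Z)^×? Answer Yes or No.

φ(127) = 127 − 1 = 126 = 2 · 3^2 · 7.
It suffices to check that the order of 29 is not a proper divisor of 126: compute 29^(126/q) for q ∈ {2, 3, 7}.
29^63 ≡ 126 (mod 127)  [q = 2: ≢ 1 ✓]
29^42 ≡ 19 (mod 127)  [q = 3: ≢ 1 ✓]
29^18 ≡ 4 (mod 127)  [q = 7: ≢ 1 ✓]
Every test exponent gives a nontrivial residue, hence 29 generates the full group.

Yes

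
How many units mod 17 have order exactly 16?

8

φ(17) = 17 − 1 = 16 = 2^4.
In a cyclic group of order 16, there are φ(d) elements of order d for each divisor d of 16, and zero for non-divisors.
16 = 2^4 divides 16, and φ(16) = 8.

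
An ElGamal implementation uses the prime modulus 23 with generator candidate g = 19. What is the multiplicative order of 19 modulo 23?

22

The order of 19 must divide φ(23) = 23 − 1 = 22 = 2 · 11.
Divisors of 22: 1, 2, 11, 22.
Test each divisor d:
19^1 ≡ 19 (mod 23)
19^2 ≡ 16 (mod 23)
19^11 ≡ 22 (mod 23)
19^22 ≡ 1 (mod 23) ✓
So ord_23(19) = 22.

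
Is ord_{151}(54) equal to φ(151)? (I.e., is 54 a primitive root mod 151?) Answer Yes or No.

φ(151) = 151 − 1 = 150 = 2 · 3 · 5^2.
Test 54^(150/q) mod 151 for each prime factor q of 150:
54^75 ≡ 150 (mod 151)  [q = 2: ≢ 1 ✓]
54^50 ≡ 32 (mod 151)  [q = 3: ≢ 1 ✓]
54^30 ≡ 19 (mod 151)  [q = 5: ≢ 1 ✓]
None equal 1, so ord_151(54) = 150: 54 is a primitive root.

Yes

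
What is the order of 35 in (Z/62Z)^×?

The order of 35 must divide φ(62) = φ(2)·φ(31) = 1·30 = 30 = 2 · 3 · 5.
Divisors of 30: 1, 2, 3, 5, 6, 10, 15, 30.
Check 35^d mod 62 for each divisor in increasing order:
35^1 ≡ 35 (mod 62)
35^2 ≡ 47 (mod 62)
35^3 ≡ 33 (mod 62)
35^5 ≡ 1 (mod 62) ✓
Hence ord(35) = 5.

5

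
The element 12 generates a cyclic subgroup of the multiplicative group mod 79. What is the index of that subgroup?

3

By Lagrange's theorem, ord_79(12) divides φ(79) = 79 − 1 = 78 = 2 · 3 · 13.
Divisors of 78: 1, 2, 3, 6, 13, 26, 39, 78.
Evaluate successive powers at the divisors of 78:
12^1 ≡ 12
12^2 ≡ 65
12^3 ≡ 69
12^6 ≡ 21
12^13 ≡ 78
12^26 ≡ 1
Thus |⟨12⟩| = ord(12) = 26.
The index is φ(79) / ord(12) = 78 / 26 = 3.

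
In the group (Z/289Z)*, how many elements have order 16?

8

φ(289) = φ(17^2) = 17·(17−1) = 272 = 2^4 · 17.
Since (Z/289Z)^× is cyclic of order 272, the number of elements of order d is φ(d) when d | 272 and 0 otherwise.
16 = 2^4 divides 272, and φ(16) = 8.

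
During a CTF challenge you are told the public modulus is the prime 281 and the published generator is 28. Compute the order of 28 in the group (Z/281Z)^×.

28

Since 28 ∈ (Z/281Z)^×, its order divides φ(281) = 281 − 1 = 280 = 2^3 · 5 · 7.
Divisors of 280: 1, 2, 4, 5, 7, 8, 10, 14, 20, 28, 35, 40, 56, 70, 140, 280.
Check 28^d mod 281 for each divisor in increasing order:
28^1 ≡ 28 (mod 281)
28^2 ≡ 222 (mod 281)
28^4 ≡ 109 (mod 281)
28^5 ≡ 242 (mod 281)
28^7 ≡ 53 (mod 281)
28^8 ≡ 79 (mod 281)
28^10 ≡ 116 (mod 281)
28^14 ≡ 280 (mod 281)
28^20 ≡ 249 (mod 281)
28^28 ≡ 1 (mod 281) ✓
Hence ord(28) = 28.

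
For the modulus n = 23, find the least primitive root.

φ(23) = 23 − 1 = 22 = 2 · 11.
Test candidates g = 2, 3, … against the prime factors q ∈ {2, 11} of φ(23): g is a generator iff g^(22/q) ≢ 1 for every such q.
g = 2: 2^11 ≡ 1 — hits 1, so not a primitive root.
g = 3: 3^11 ≡ 1 — hits 1, so not a primitive root.
g = 4: 4^11 ≡ 1 — hits 1, so not a primitive root.
g = 5: 5^11 ≡ 22; 5^2 ≡ 2 — none is 1, so 5 is a primitive root.
Hence the least primitive root of 23 is 5.

5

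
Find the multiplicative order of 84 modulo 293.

73

The order of 84 must divide φ(293) = 293 − 1 = 292 = 2^2 · 73.
Divisors of 292: 1, 2, 4, 73, 146, 292.
Check 84^d mod 293 for each divisor in increasing order:
84^1 ≡ 84
84^2 ≡ 24
84^4 ≡ 283
84^73 ≡ 1
So ord_293(84) = 73.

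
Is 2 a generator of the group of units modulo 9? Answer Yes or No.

Yes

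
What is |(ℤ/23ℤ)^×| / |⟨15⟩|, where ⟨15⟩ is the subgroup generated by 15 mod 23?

1

Since 15 ∈ (Z/23Z)^×, its order divides φ(23) = 23 − 1 = 22 = 2 · 11.
Divisors of 22: 1, 2, 11, 22.
Test each divisor d:
15^1 ≡ 15
15^2 ≡ 18
15^11 ≡ 22
15^22 ≡ 1
The order of 15 is 22, so the subgroup it generates has 22 elements.
[(Z/23Z)^× : ⟨15⟩] = 22/22 = 1.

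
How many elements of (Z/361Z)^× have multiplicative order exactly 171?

108

φ(361) = φ(19^2) = 19·(19−1) = 342 = 2 · 3^2 · 19.
(Z/361Z)^× is cyclic (|G| = 342); a cyclic group of order m has exactly φ(d) elements of each order d | m, and none otherwise.
171 = 3^2 · 19 divides 342, and φ(171) = 108.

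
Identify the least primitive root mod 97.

5

φ(97) = 97 − 1 = 96 = 2^5 · 3.
Test candidates g = 2, 3, … against the prime factors q ∈ {2, 3} of φ(97): g is a generator iff g^(96/q) ≢ 1 for every such q.
g = 2: 2^48 ≡ 1 — hits 1, so not a primitive root.
g = 3: 3^48 ≡ 1 — hits 1, so not a primitive root.
g = 4: 4^48 ≡ 1 — hits 1, so not a primitive root.
g = 5: 5^48 ≡ 96; 5^32 ≡ 35 — none is 1, so 5 is a primitive root.
So 5 is the smallest generator of (Z/97Z)^×.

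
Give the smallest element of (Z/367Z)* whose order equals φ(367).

φ(367) = 367 − 1 = 366 = 2 · 3 · 61.
g is a primitive root iff g^(366/q) ≢ 1 (mod 367) for each prime q ∈ {2, 3, 61}.
g = 2: 2^183 ≡ 1 — hits 1, so not a primitive root.
g = 3: 3^183 ≡ 366; 3^122 ≡ 1 — hits 1, so not a primitive root.
g = 4: 4^183 ≡ 1 — hits 1, so not a primitive root.
g = 5: 5^183 ≡ 366; 5^122 ≡ 1 — hits 1, so not a primitive root.
g = 6: 6^183 ≡ 366; 6^122 ≡ 283; 6^6 ≡ 47 — none is 1, so 6 is a primitive root.
Hence the least primitive root of 367 is 6.

6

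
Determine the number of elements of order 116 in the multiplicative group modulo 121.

0

φ(121) = φ(11^2) = 11·(11−1) = 110 = 2 · 5 · 11.
(Z/121Z)^× is cyclic (|G| = 110); a cyclic group of order m has exactly φ(d) elements of each order d | m, and none otherwise.
116 does not divide 110, so no element of (Z/121Z)^× has order 116.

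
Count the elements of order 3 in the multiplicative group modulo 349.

φ(349) = 349 − 1 = 348 = 2^2 · 3 · 29.
(Z/349Z)^× is cyclic (|G| = 348); a cyclic group of order m has exactly φ(d) elements of each order d | m, and none otherwise.
3 | 348, and φ(3) = 3 − 1 = 2.

2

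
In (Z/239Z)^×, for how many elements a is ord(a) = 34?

16

φ(239) = 239 − 1 = 238 = 2 · 7 · 17.
In a cyclic group of order 238, there are φ(d) elements of order d for each divisor d of 238, and zero for non-divisors.
34 = 2 · 17 divides 238, and φ(34) = 16.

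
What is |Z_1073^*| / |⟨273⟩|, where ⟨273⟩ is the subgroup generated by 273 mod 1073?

By Lagrange's theorem, ord_1073(273) divides φ(1073) = φ(29·37) = (29−1)·(37−1) = 28·36 = 1008 = 2^4 · 3^2 · 7.
Divisors of 1008: 1, 2, 3, 4, 6, 7, 8, 9, 12, 14, 16, 18, 21, 24, 28, 36, 42, 48, 56, 63, 72, 84, 112, 126, 144, 168, 252, 336, 504, 1008.
Compute 273^d (mod 1073) for the divisors d until we hit 1:
273^1 ≡ 273 (mod 1073)
273^2 ≡ 492 (mod 1073)
273^3 ≡ 191 (mod 1073)
273^4 ≡ 639 (mod 1073)
273^6 ≡ 1072 (mod 1073)
273^7 ≡ 800 (mod 1073)
273^8 ≡ 581 (mod 1073)
273^9 ≡ 882 (mod 1073)
273^12 ≡ 1 (mod 1073) ✓
Thus |⟨273⟩| = ord(273) = 12.
[(Z/1073Z)^× : ⟨273⟩] = 1008/12 = 84.

84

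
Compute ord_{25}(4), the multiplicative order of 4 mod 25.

The order of 4 must divide φ(25) = φ(5^2) = 5·(5−1) = 20 = 2^2 · 5.
Divisors of 20: 1, 2, 4, 5, 10, 20.
Check 4^d mod 25 for each divisor in increasing order:
4^1 ≡ 4 (mod 25)
4^2 ≡ 16 (mod 25)
4^4 ≡ 6 (mod 25)
4^5 ≡ 24 (mod 25)
4^10 ≡ 1 (mod 25) ✓
The smallest such exponent is 10, so the order of 4 is 10.

10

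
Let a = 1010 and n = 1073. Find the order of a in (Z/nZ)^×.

42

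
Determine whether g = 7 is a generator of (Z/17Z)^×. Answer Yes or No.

Yes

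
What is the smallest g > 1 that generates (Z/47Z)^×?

5

φ(47) = 47 − 1 = 46 = 2 · 23.
g is a primitive root iff g^(46/q) ≢ 1 (mod 47) for each prime q ∈ {2, 23}.
g = 2: 2^23 ≡ 1 — hits 1, so not a primitive root.
g = 3: 3^23 ≡ 1 — hits 1, so not a primitive root.
g = 4: 4^23 ≡ 1 — hits 1, so not a primitive root.
g = 5: 5^23 ≡ 46; 5^2 ≡ 25 — none is 1, so 5 is a primitive root.
So 5 is the smallest generator of (Z/47Z)^×.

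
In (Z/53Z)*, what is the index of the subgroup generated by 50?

1

Since 50 ∈ (Z/53Z)^×, its order divides φ(53) = 53 − 1 = 52 = 2^2 · 13.
Divisors of 52: 1, 2, 4, 13, 26, 52.
Evaluate successive powers at the divisors of 52:
50^1 ≡ 50 (mod 53)
50^2 ≡ 9 (mod 53)
50^4 ≡ 28 (mod 53)
50^13 ≡ 23 (mod 53)
50^26 ≡ 52 (mod 53)
50^52 ≡ 1 (mod 53) ✓
So ord_53(50) = 52, hence |⟨50⟩| = 52.
The index is φ(53) / ord(50) = 52 / 52 = 1.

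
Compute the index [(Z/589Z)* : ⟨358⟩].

Since 358 ∈ (Z/589Z)^×, its order divides φ(589) = φ(19·31) = (19−1)·(31−1) = 18·30 = 540 = 2^2 · 3^3 · 5.
Divisors of 540: 1, 2, 3, 4, 5, 6, 9, 10, 12, 15, 18, 20, 27, 30, 36, 45, 54, 60, 90, 108, 135, 180, 270, 540.
Test each divisor d:
358^1 ≡ 358 (mod 589)
358^2 ≡ 351 (mod 589)
358^3 ≡ 201 (mod 589)
358^4 ≡ 100 (mod 589)
358^5 ≡ 460 (mod 589)
358^6 ≡ 349 (mod 589)
358^9 ≡ 58 (mod 589)
358^10 ≡ 149 (mod 589)
358^12 ≡ 467 (mod 589)
358^15 ≡ 216 (mod 589)
358^18 ≡ 419 (mod 589)
358^20 ≡ 408 (mod 589)
358^27 ≡ 153 (mod 589)
358^30 ≡ 125 (mod 589)
358^36 ≡ 39 (mod 589)
358^45 ≡ 495 (mod 589)
358^54 ≡ 438 (mod 589)
358^60 ≡ 311 (mod 589)
358^90 ≡ 1 (mod 589) ✓
The order of 358 is 90, so the subgroup it generates has 90 elements.
The index is φ(589) / ord(358) = 540 / 90 = 6.

6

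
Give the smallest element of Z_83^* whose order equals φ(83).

φ(83) = 83 − 1 = 82 = 2 · 41.
g is a primitive root iff g^(82/q) ≢ 1 (mod 83) for each prime q ∈ {2, 41}.
g = 2: 2^41 ≡ 82; 2^2 ≡ 4 — none is 1, so 2 is a primitive root.
So 2 is the smallest generator of (Z/83Z)^×.

2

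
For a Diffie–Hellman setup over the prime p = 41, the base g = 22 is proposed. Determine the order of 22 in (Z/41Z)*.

ord(22) | φ(41) = 41 − 1 = 40 = 2^3 · 5.
Divisors of 40: 1, 2, 4, 5, 8, 10, 20, 40.
Evaluate successive powers at the divisors of 40:
22^1 ≡ 22 (mod 41)
22^2 ≡ 33 (mod 41)
22^4 ≡ 23 (mod 41)
22^5 ≡ 14 (mod 41)
22^8 ≡ 37 (mod 41)
22^10 ≡ 32 (mod 41)
22^20 ≡ 40 (mod 41)
22^40 ≡ 1 (mod 41) ✓
So ord_41(22) = 40.

40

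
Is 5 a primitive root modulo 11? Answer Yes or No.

φ(11) = 11 − 1 = 10 = 2 · 5.
It suffices to check that the order of 5 is not a proper divisor of 10: compute 5^(10/q) for q ∈ {2, 5}.
5^5 ≡ 1 (mod 11)  [q = 2: ≡ 1 ✗]
5^2 ≡ 3 (mod 11)  [q = 5: ≢ 1 ✓]
5^5 ≡ 1 shows ord(5) | 5, strictly less than φ(11); not a primitive root.

No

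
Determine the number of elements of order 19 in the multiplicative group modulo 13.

0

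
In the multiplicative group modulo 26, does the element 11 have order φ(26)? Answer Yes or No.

Yes

φ(26) = φ(2)·φ(13) = 1·12 = 12 = 2^2 · 3.
An element g generates (Z/26Z)^× iff g^(12/q) ≢ 1 (mod 26) for each prime q ∈ {2, 3}.
11^6 ≡ 25 (mod 26)  [q = 2: ≢ 1 ✓]
11^4 ≡ 3 (mod 26)  [q = 3: ≢ 1 ✓]
None equal 1, so ord_26(11) = 12: 11 is a primitive root.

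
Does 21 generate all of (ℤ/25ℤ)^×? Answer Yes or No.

No

φ(25) = φ(5^2) = 5·(5−1) = 20 = 2^2 · 5.
An element g generates (Z/25Z)^× iff g^(20/q) ≢ 1 (mod 25) for each prime q ∈ {2, 5}.
21^10 ≡ 1 (mod 25)  [q = 2: ≡ 1 ✗]
21^4 ≡ 6 (mod 25)  [q = 5: ≢ 1 ✓]
The check at q = 2 fails, so 21 generates a proper subgroup.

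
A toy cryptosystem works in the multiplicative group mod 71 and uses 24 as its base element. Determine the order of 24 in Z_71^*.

35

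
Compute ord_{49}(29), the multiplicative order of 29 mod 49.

The order of 29 must divide φ(49) = φ(7^2) = 7·(7−1) = 42 = 2 · 3 · 7.
Divisors of 42: 1, 2, 3, 6, 7, 14, 21, 42.
Check 29^d mod 49 for each divisor in increasing order:
29^1 ≡ 29 (mod 49)
29^2 ≡ 8 (mod 49)
29^3 ≡ 36 (mod 49)
29^6 ≡ 22 (mod 49)
29^7 ≡ 1 (mod 49) ✓
Hence ord(29) = 7.

7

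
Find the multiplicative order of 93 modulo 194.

24

Since 93 ∈ (Z/194Z)^×, its order divides φ(194) = φ(2)·φ(97) = 1·96 = 96 = 2^5 · 3.
Divisors of 96: 1, 2, 3, 4, 6, 8, 12, 16, 24, 32, 48, 96.
Test each divisor d:
93^1 ≡ 93 (mod 194)
93^2 ≡ 113 (mod 194)
93^3 ≡ 33 (mod 194)
93^4 ≡ 159 (mod 194)
93^6 ≡ 119 (mod 194)
93^8 ≡ 61 (mod 194)
93^12 ≡ 193 (mod 194)
93^16 ≡ 35 (mod 194)
93^24 ≡ 1 (mod 194) ✓
Therefore the multiplicative order of 93 modulo 194 is 24.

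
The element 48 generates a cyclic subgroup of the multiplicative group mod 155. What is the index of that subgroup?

2

The order of 48 must divide φ(155) = φ(5·31) = (5−1)·(31−1) = 4·30 = 120 = 2^3 · 3 · 5.
Divisors of 120: 1, 2, 3, 4, 5, 6, 8, 10, 12, 15, 20, 24, 30, 40, 60, 120.
Test each divisor d:
48^1 ≡ 48 (mod 155)
48^2 ≡ 134 (mod 155)
48^3 ≡ 77 (mod 155)
48^4 ≡ 131 (mod 155)
48^5 ≡ 88 (mod 155)
48^6 ≡ 39 (mod 155)
48^8 ≡ 111 (mod 155)
48^10 ≡ 149 (mod 155)
48^12 ≡ 126 (mod 155)
48^15 ≡ 92 (mod 155)
48^20 ≡ 36 (mod 155)
48^24 ≡ 66 (mod 155)
48^30 ≡ 94 (mod 155)
48^40 ≡ 56 (mod 155)
48^60 ≡ 1 (mod 155) ✓
The order of 48 is 60, so the subgroup it generates has 60 elements.
[(Z/155Z)^× : ⟨48⟩] = 120/60 = 2.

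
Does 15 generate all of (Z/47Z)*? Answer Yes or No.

Yes

φ(47) = 47 − 1 = 46 = 2 · 23.
Test 15^(46/q) mod 47 for each prime factor q of 46:
15^23 ≡ 46 (mod 47)  [q = 2: ≢ 1 ✓]
15^2 ≡ 37 (mod 47)  [q = 23: ≢ 1 ✓]
None equal 1, so ord_47(15) = 46: 15 is a primitive root.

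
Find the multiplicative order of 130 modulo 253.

110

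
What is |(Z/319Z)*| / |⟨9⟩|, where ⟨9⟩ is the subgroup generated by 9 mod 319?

ord(9) | φ(319) = φ(11·29) = (11−1)·(29−1) = 10·28 = 280 = 2^3 · 5 · 7.
Divisors of 280: 1, 2, 4, 5, 7, 8, 10, 14, 20, 28, 35, 40, 56, 70, 140, 280.
Evaluate successive powers at the divisors of 280:
9^1 ≡ 9 (mod 319)
9^2 ≡ 81 (mod 319)
9^4 ≡ 181 (mod 319)
9^5 ≡ 34 (mod 319)
9^7 ≡ 202 (mod 319)
9^8 ≡ 223 (mod 319)
9^10 ≡ 199 (mod 319)
9^14 ≡ 291 (mod 319)
9^20 ≡ 45 (mod 319)
9^28 ≡ 146 (mod 319)
9^35 ≡ 144 (mod 319)
9^40 ≡ 111 (mod 319)
9^56 ≡ 262 (mod 319)
9^70 ≡ 1 (mod 319) ✓
Thus |⟨9⟩| = ord(9) = 70.
[(Z/319Z)^× : ⟨9⟩] = 280/70 = 4.

4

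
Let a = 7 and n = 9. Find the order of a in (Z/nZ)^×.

The order of 7 must divide φ(9) = φ(3^2) = 3·(3−1) = 6 = 2 · 3.
Divisors of 6: 1, 2, 3, 6.
Compute 7^d (mod 9) for the divisors d until we hit 1:
7^1 ≡ 7 (mod 9)
7^2 ≡ 4 (mod 9)
7^3 ≡ 1 (mod 9) ✓
So ord_9(7) = 3.

3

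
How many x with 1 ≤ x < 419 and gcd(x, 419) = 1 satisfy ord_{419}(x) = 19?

18

φ(419) = 419 − 1 = 418 = 2 · 11 · 19.
(Z/419Z)^× is cyclic (|G| = 418); a cyclic group of order m has exactly φ(d) elements of each order d | m, and none otherwise.
19 | 418, and φ(19) = 19 − 1 = 18.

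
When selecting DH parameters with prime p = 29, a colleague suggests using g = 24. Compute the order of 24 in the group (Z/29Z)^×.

7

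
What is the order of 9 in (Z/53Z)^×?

ord(9) | φ(53) = 53 − 1 = 52 = 2^2 · 13.
Divisors of 52: 1, 2, 4, 13, 26, 52.
Compute 9^d (mod 53) for the divisors d until we hit 1:
9^1 ≡ 9 (mod 53)
9^2 ≡ 28 (mod 53)
9^4 ≡ 42 (mod 53)
9^13 ≡ 52 (mod 53)
9^26 ≡ 1 (mod 53) ✓
The smallest such exponent is 26, so the order of 9 is 26.

26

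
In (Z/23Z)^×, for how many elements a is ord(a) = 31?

φ(23) = 23 − 1 = 22 = 2 · 11.
(Z/23Z)^× is cyclic (|G| = 22); a cyclic group of order m has exactly φ(d) elements of each order d | m, and none otherwise.
31 does not divide 22, so no element of (Z/23Z)^× has order 31.

0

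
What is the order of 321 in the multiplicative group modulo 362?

180

By Lagrange's theorem, ord_362(321) divides φ(362) = φ(2)·φ(181) = 1·180 = 180 = 2^2 · 3^2 · 5.
Divisors of 180: 1, 2, 3, 4, 5, 6, 9, 10, 12, 15, 18, 20, 30, 36, 45, 60, 90, 180.
Evaluate successive powers at the divisors of 180:
321^1 ≡ 321
321^2 ≡ 233
321^3 ≡ 221
321^4 ≡ 351
321^5 ≡ 89
321^6 ≡ 333
321^9 ≡ 107
321^10 ≡ 319
321^12 ≡ 117
321^15 ≡ 155
321^18 ≡ 227
321^20 ≡ 39
321^30 ≡ 133
321^36 ≡ 125
321^45 ≡ 343
321^60 ≡ 313
321^90 ≡ 361
321^180 ≡ 1
Hence ord(321) = 180.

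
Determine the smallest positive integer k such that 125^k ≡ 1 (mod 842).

70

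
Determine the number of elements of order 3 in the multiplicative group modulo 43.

2

φ(43) = 43 − 1 = 42 = 2 · 3 · 7.
Since (Z/43Z)^× is cyclic of order 42, the number of elements of order d is φ(d) when d | 42 and 0 otherwise.
3 | 42, and φ(3) = 3 − 1 = 2.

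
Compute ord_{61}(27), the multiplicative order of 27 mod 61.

10

ord(27) | φ(61) = 61 − 1 = 60 = 2^2 · 3 · 5.
Divisors of 60: 1, 2, 3, 4, 5, 6, 10, 12, 15, 20, 30, 60.
Evaluate successive powers at the divisors of 60:
27^1 ≡ 27 (mod 61)
27^2 ≡ 58 (mod 61)
27^3 ≡ 41 (mod 61)
27^4 ≡ 9 (mod 61)
27^5 ≡ 60 (mod 61)
27^6 ≡ 34 (mod 61)
27^10 ≡ 1 (mod 61) ✓
Therefore the multiplicative order of 27 modulo 61 is 10.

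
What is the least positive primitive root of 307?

5

φ(307) = 307 − 1 = 306 = 2 · 3^2 · 17.
g is a primitive root iff g^(306/q) ≢ 1 (mod 307) for each prime q ∈ {2, 3, 17}.
g = 2: 2^153 ≡ 306; 2^102 ≡ 1 — hits 1, so not a primitive root.
g = 3: 3^153 ≡ 306; 3^102 ≡ 1 — hits 1, so not a primitive root.
g = 4: 4^153 ≡ 1 — hits 1, so not a primitive root.
g = 5: 5^153 ≡ 306; 5^102 ≡ 289; 5^18 ≡ 81 — none is 1, so 5 is a primitive root.
Hence the least primitive root of 307 is 5.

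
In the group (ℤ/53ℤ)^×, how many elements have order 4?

2

φ(53) = 53 − 1 = 52 = 2^2 · 13.
(Z/53Z)^× is cyclic (|G| = 52); a cyclic group of order m has exactly φ(d) elements of each order d | m, and none otherwise.
4 = 2^2 divides 52, and φ(4) = 2.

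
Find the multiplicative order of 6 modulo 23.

By Lagrange's theorem, ord_23(6) divides φ(23) = 23 − 1 = 22 = 2 · 11.
Divisors of 22: 1, 2, 11, 22.
Compute 6^d (mod 23) for the divisors d until we hit 1:
6^1 ≡ 6 (mod 23)
6^2 ≡ 13 (mod 23)
6^11 ≡ 1 (mod 23) ✓
Hence ord(6) = 11.

11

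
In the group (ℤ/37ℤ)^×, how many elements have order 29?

0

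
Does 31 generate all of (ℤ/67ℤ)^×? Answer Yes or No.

Yes

φ(67) = 67 − 1 = 66 = 2 · 3 · 11.
An element g generates (Z/67Z)^× iff g^(66/q) ≢ 1 (mod 67) for each prime q ∈ {2, 3, 11}.
31^33 ≡ 66 (mod 67)  [q = 2: ≢ 1 ✓]
31^22 ≡ 29 (mod 67)  [q = 3: ≢ 1 ✓]
31^6 ≡ 40 (mod 67)  [q = 11: ≢ 1 ✓]
All checks pass, so 31 has order 66 and is a primitive root modulo 67.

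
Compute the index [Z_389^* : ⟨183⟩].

2

The order of 183 must divide φ(389) = 389 − 1 = 388 = 2^2 · 97.
Divisors of 388: 1, 2, 4, 97, 194, 388.
Evaluate successive powers at the divisors of 388:
183^1 ≡ 183 (mod 389)
183^2 ≡ 35 (mod 389)
183^4 ≡ 58 (mod 389)
183^97 ≡ 388 (mod 389)
183^194 ≡ 1 (mod 389) ✓
So ord_389(183) = 194, hence |⟨183⟩| = 194.
[(Z/389Z)^× : ⟨183⟩] = 388/194 = 2.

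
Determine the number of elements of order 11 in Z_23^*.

φ(23) = 23 − 1 = 22 = 2 · 11.
(Z/23Z)^× is cyclic (|G| = 22); a cyclic group of order m has exactly φ(d) elements of each order d | m, and none otherwise.
11 | 22, and φ(11) = 11 − 1 = 10.

10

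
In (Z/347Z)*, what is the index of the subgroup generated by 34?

The order of 34 must divide φ(347) = 347 − 1 = 346 = 2 · 173.
Divisors of 346: 1, 2, 173, 346.
Evaluate successive powers at the divisors of 346:
34^1 ≡ 34 (mod 347)
34^2 ≡ 115 (mod 347)
34^173 ≡ 1 (mod 347) ✓
Thus |⟨34⟩| = ord(34) = 173.
Index = |(Z/347Z)^×| / |⟨34⟩| = 346 / 173 = 2.

2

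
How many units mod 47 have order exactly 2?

φ(47) = 47 − 1 = 46 = 2 · 23.
(Z/47Z)^× is cyclic (|G| = 46); a cyclic group of order m has exactly φ(d) elements of each order d | m, and none otherwise.
2 | 46, and φ(2) = 2 − 1 = 1.

1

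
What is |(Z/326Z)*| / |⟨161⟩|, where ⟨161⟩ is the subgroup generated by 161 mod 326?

ord(161) | φ(326) = φ(2)·φ(163) = 1·162 = 162 = 2 · 3^4.
Divisors of 162: 1, 2, 3, 6, 9, 18, 27, 54, 81, 162.
Evaluate successive powers at the divisors of 162:
161^1 ≡ 161
161^2 ≡ 167
161^3 ≡ 155
161^6 ≡ 227
161^9 ≡ 303
161^18 ≡ 203
161^27 ≡ 221
161^54 ≡ 267
161^81 ≡ 1
So ord_326(161) = 81, hence |⟨161⟩| = 81.
Index = |(Z/326Z)^×| / |⟨161⟩| = 162 / 81 = 2.

2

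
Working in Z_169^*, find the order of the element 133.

By Lagrange's theorem, ord_169(133) divides φ(169) = φ(13^2) = 13·(13−1) = 156 = 2^2 · 3 · 13.
Divisors of 156: 1, 2, 3, 4, 6, 12, 13, 26, 39, 52, 78, 156.
Evaluate successive powers at the divisors of 156:
133^1 ≡ 133
133^2 ≡ 113
133^3 ≡ 157
133^4 ≡ 94
133^6 ≡ 144
133^12 ≡ 118
133^13 ≡ 146
133^26 ≡ 22
133^39 ≡ 1
The smallest such exponent is 39, so the order of 133 is 39.

39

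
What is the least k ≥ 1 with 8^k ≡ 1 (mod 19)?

6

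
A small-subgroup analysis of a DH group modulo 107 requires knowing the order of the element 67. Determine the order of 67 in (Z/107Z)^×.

The order of 67 must divide φ(107) = 107 − 1 = 106 = 2 · 53.
Divisors of 106: 1, 2, 53, 106.
Check 67^d mod 107 for each divisor in increasing order:
67^1 ≡ 67 (mod 107)
67^2 ≡ 102 (mod 107)
67^53 ≡ 106 (mod 107)
67^106 ≡ 1 (mod 107) ✓
Therefore the multiplicative order of 67 modulo 107 is 106.

106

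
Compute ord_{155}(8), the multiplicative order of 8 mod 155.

20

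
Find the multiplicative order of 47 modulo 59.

58

ord(47) | φ(59) = 59 − 1 = 58 = 2 · 29.
Divisors of 58: 1, 2, 29, 58.
Check 47^d mod 59 for each divisor in increasing order:
47^1 ≡ 47 (mod 59)
47^2 ≡ 26 (mod 59)
47^29 ≡ 58 (mod 59)
47^58 ≡ 1 (mod 59) ✓
Therefore the multiplicative order of 47 modulo 59 is 58.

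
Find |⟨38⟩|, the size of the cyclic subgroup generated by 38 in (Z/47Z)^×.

46

By Lagrange's theorem, ord_47(38) divides φ(47) = 47 − 1 = 46 = 2 · 23.
Divisors of 46: 1, 2, 23, 46.
Check 38^d mod 47 for each divisor in increasing order:
38^1 ≡ 38 (mod 47)
38^2 ≡ 34 (mod 47)
38^23 ≡ 46 (mod 47)
38^46 ≡ 1 (mod 47) ✓
The smallest such exponent is 46, so the order of 38 is 46.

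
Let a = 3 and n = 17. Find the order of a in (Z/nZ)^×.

Since 3 ∈ (Z/17Z)^×, its order divides φ(17) = 17 − 1 = 16 = 2^4.
Divisors of 16: 1, 2, 4, 8, 16.
Compute 3^d (mod 17) for the divisors d until we hit 1:
3^1 ≡ 3
3^2 ≡ 9
3^4 ≡ 13
3^8 ≡ 16
3^16 ≡ 1
So ord_17(3) = 16.

16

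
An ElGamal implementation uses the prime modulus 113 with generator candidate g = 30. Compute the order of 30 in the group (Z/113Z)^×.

7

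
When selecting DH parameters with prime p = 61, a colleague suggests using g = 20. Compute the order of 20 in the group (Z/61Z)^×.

5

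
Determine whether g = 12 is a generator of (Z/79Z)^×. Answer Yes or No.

No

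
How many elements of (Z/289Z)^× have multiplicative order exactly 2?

1

φ(289) = φ(17^2) = 17·(17−1) = 272 = 2^4 · 17.
(Z/289Z)^× is cyclic (|G| = 272); a cyclic group of order m has exactly φ(d) elements of each order d | m, and none otherwise.
2 | 272, and φ(2) = 2 − 1 = 1.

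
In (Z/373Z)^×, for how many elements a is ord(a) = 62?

φ(373) = 373 − 1 = 372 = 2^2 · 3 · 31.
Since (Z/373Z)^× is cyclic of order 372, the number of elements of order d is φ(d) when d | 372 and 0 otherwise.
62 = 2 · 31 divides 372, and φ(62) = 30.

30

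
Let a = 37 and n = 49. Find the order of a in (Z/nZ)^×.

21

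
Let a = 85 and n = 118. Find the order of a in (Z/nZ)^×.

29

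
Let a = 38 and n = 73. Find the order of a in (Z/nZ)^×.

The order of 38 must divide φ(73) = 73 − 1 = 72 = 2^3 · 3^2.
Divisors of 72: 1, 2, 3, 4, 6, 8, 9, 12, 18, 24, 36, 72.
Test each divisor d:
38^1 ≡ 38 (mod 73)
38^2 ≡ 57 (mod 73)
38^3 ≡ 49 (mod 73)
38^4 ≡ 37 (mod 73)
38^6 ≡ 65 (mod 73)
38^8 ≡ 55 (mod 73)
38^9 ≡ 46 (mod 73)
38^12 ≡ 64 (mod 73)
38^18 ≡ 72 (mod 73)
38^24 ≡ 8 (mod 73)
38^36 ≡ 1 (mod 73) ✓
So ord_73(38) = 36.

36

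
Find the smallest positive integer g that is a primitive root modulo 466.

φ(466) = φ(2)·φ(233) = 1·232 = 232 = 2^3 · 29.
Test candidates g = 2, 3, … against the prime factors q ∈ {2, 29} of φ(466): g is a generator iff g^(232/q) ≢ 1 for every such q.
g = 2: gcd(2, 466) = 2 > 1, not a unit — skip.
g = 3: 3^116 ≡ 465; 3^8 ≡ 37 — none is 1, so 3 is a primitive root.
Hence the least primitive root of 466 is 3.

3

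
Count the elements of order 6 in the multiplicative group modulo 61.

2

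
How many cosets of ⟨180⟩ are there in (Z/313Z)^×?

By Lagrange's theorem, ord_313(180) divides φ(313) = 313 − 1 = 312 = 2^3 · 3 · 13.
Divisors of 312: 1, 2, 3, 4, 6, 8, 12, 13, 24, 26, 39, 52, 78, 104, 156, 312.
Evaluate successive powers at the divisors of 312:
180^1 ≡ 180
180^2 ≡ 161
180^3 ≡ 184
180^4 ≡ 255
180^6 ≡ 52
180^8 ≡ 234
180^12 ≡ 200
180^13 ≡ 5
180^24 ≡ 249
180^26 ≡ 25
180^39 ≡ 125
180^52 ≡ 312
180^78 ≡ 288
180^104 ≡ 1
The order of 180 is 104, so the subgroup it generates has 104 elements.
The index is φ(313) / ord(180) = 312 / 104 = 3.

3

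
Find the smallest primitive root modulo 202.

φ(202) = φ(2)·φ(101) = 1·100 = 100 = 2^2 · 5^2.
g is a primitive root iff g^(100/q) ≢ 1 (mod 202) for each prime q ∈ {2, 5}.
g = 2: gcd(2, 202) = 2 > 1, not a unit — skip.
g = 3: 3^50 ≡ 201; 3^20 ≡ 185 — none is 1, so 3 is a primitive root.
So 3 is the smallest generator of (Z/202Z)^×.

3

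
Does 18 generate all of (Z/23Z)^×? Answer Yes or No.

No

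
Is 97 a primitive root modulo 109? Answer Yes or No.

No

φ(109) = 109 − 1 = 108 = 2^2 · 3^3.
It suffices to check that the order of 97 is not a proper divisor of 108: compute 97^(108/q) for q ∈ {2, 3}.
97^54 ≡ 1 (mod 109)  [q = 2: ≡ 1 ✗]
97^36 ≡ 63 (mod 109)  [q = 3: ≢ 1 ✓]
97^54 ≡ 1 shows ord(97) | 54, strictly less than φ(109); not a primitive root.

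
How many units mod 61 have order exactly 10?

4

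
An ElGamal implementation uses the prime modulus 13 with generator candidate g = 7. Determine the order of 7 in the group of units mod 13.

12

ord(7) | φ(13) = 13 − 1 = 12 = 2^2 · 3.
Divisors of 12: 1, 2, 3, 4, 6, 12.
Compute 7^d (mod 13) for the divisors d until we hit 1:
7^1 ≡ 7 (mod 13)
7^2 ≡ 10 (mod 13)
7^3 ≡ 5 (mod 13)
7^4 ≡ 9 (mod 13)
7^6 ≡ 12 (mod 13)
7^12 ≡ 1 (mod 13) ✓
The smallest such exponent is 12, so the order of 7 is 12.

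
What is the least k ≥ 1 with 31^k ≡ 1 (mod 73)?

72

Since 31 ∈ (Z/73Z)^×, its order divides φ(73) = 73 − 1 = 72 = 2^3 · 3^2.
Divisors of 72: 1, 2, 3, 4, 6, 8, 9, 12, 18, 24, 36, 72.
Compute 31^d (mod 73) for the divisors d until we hit 1:
31^1 ≡ 31 (mod 73)
31^2 ≡ 12 (mod 73)
31^3 ≡ 7 (mod 73)
31^4 ≡ 71 (mod 73)
31^6 ≡ 49 (mod 73)
31^8 ≡ 4 (mod 73)
31^9 ≡ 51 (mod 73)
31^12 ≡ 65 (mod 73)
31^18 ≡ 46 (mod 73)
31^24 ≡ 64 (mod 73)
31^36 ≡ 72 (mod 73)
31^72 ≡ 1 (mod 73) ✓
Therefore the multiplicative order of 31 modulo 73 is 72.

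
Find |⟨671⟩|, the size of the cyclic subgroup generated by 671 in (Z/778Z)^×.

ord(671) | φ(778) = φ(2)·φ(389) = 1·388 = 388 = 2^2 · 97.
Divisors of 388: 1, 2, 4, 97, 194, 388.
Compute 671^d (mod 778) for the divisors d until we hit 1:
671^1 ≡ 671 (mod 778)
671^2 ≡ 557 (mod 778)
671^4 ≡ 605 (mod 778)
671^97 ≡ 663 (mod 778)
671^194 ≡ 777 (mod 778)
671^388 ≡ 1 (mod 778) ✓
Hence ord(671) = 388.

388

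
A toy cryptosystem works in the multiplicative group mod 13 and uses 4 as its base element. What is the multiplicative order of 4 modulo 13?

Since 4 ∈ (Z/13Z)^×, its order divides φ(13) = 13 − 1 = 12 = 2^2 · 3.
Divisors of 12: 1, 2, 3, 4, 6, 12.
Evaluate successive powers at the divisors of 12:
4^1 ≡ 4
4^2 ≡ 3
4^3 ≡ 12
4^4 ≡ 9
4^6 ≡ 1
Hence ord(4) = 6.

6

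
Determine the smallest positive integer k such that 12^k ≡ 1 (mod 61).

By Lagrange's theorem, ord_61(12) divides φ(61) = 61 − 1 = 60 = 2^2 · 3 · 5.
Divisors of 60: 1, 2, 3, 4, 5, 6, 10, 12, 15, 20, 30, 60.
Compute 12^d (mod 61) for the divisors d until we hit 1:
12^1 ≡ 12 (mod 61)
12^2 ≡ 22 (mod 61)
12^3 ≡ 20 (mod 61)
12^4 ≡ 57 (mod 61)
12^5 ≡ 13 (mod 61)
12^6 ≡ 34 (mod 61)
12^10 ≡ 47 (mod 61)
12^12 ≡ 58 (mod 61)
12^15 ≡ 1 (mod 61) ✓
The smallest such exponent is 15, so the order of 12 is 15.

15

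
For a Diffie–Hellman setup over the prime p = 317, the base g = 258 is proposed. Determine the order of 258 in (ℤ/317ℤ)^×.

158

By Lagrange's theorem, ord_317(258) divides φ(317) = 317 − 1 = 316 = 2^2 · 79.
Divisors of 316: 1, 2, 4, 79, 158, 316.
Compute 258^d (mod 317) for the divisors d until we hit 1:
258^1 ≡ 258 (mod 317)
258^2 ≡ 311 (mod 317)
258^4 ≡ 36 (mod 317)
258^79 ≡ 316 (mod 317)
258^158 ≡ 1 (mod 317) ✓
The smallest such exponent is 158, so the order of 258 is 158.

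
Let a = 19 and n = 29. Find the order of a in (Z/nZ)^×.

28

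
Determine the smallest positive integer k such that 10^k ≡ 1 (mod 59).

The order of 10 must divide φ(59) = 59 − 1 = 58 = 2 · 29.
Divisors of 58: 1, 2, 29, 58.
Evaluate successive powers at the divisors of 58:
10^1 ≡ 10 (mod 59)
10^2 ≡ 41 (mod 59)
10^29 ≡ 58 (mod 59)
10^58 ≡ 1 (mod 59) ✓
Therefore the multiplicative order of 10 modulo 59 is 58.

58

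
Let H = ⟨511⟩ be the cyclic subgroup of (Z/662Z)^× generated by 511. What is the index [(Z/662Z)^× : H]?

30

Since 511 ∈ (Z/662Z)^×, its order divides φ(662) = φ(2)·φ(331) = 1·330 = 330 = 2 · 3 · 5 · 11.
Divisors of 330: 1, 2, 3, 5, 6, 10, 11, 15, 22, 30, 33, 55, 66, 110, 165, 330.
Test each divisor d:
511^1 ≡ 511
511^2 ≡ 293
511^3 ≡ 111
511^5 ≡ 85
511^6 ≡ 405
511^10 ≡ 605
511^11 ≡ 1
So ord_662(511) = 11, hence |⟨511⟩| = 11.
[(Z/662Z)^× : ⟨511⟩] = 330/11 = 30.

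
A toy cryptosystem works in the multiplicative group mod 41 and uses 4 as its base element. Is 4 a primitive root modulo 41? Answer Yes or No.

No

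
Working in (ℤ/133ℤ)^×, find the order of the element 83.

Since 83 ∈ (Z/133Z)^×, its order divides φ(133) = φ(7·19) = (7−1)·(19−1) = 6·18 = 108 = 2^2 · 3^3.
Divisors of 108: 1, 2, 3, 4, 6, 9, 12, 18, 27, 36, 54, 108.
Test each divisor d:
83^1 ≡ 83 (mod 133)
83^2 ≡ 106 (mod 133)
83^3 ≡ 20 (mod 133)
83^4 ≡ 64 (mod 133)
83^6 ≡ 1 (mod 133) ✓
Hence ord(83) = 6.

6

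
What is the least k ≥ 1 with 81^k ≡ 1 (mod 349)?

87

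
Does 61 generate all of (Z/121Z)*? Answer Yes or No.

Yes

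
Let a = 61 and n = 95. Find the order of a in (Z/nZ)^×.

ord(61) | φ(95) = φ(5·19) = (5−1)·(19−1) = 4·18 = 72 = 2^3 · 3^2.
Divisors of 72: 1, 2, 3, 4, 6, 8, 9, 12, 18, 24, 36, 72.
Evaluate successive powers at the divisors of 72:
61^1 ≡ 61
61^2 ≡ 16
61^3 ≡ 26
61^4 ≡ 66
61^6 ≡ 11
61^8 ≡ 81
61^9 ≡ 1
Therefore the multiplicative order of 61 modulo 95 is 9.

9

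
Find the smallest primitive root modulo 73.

5

φ(73) = 73 − 1 = 72 = 2^3 · 3^2.
Test candidates g = 2, 3, … against the prime factors q ∈ {2, 3} of φ(73): g is a generator iff g^(72/q) ≢ 1 for every such q.
g = 2: 2^36 ≡ 1 — hits 1, so not a primitive root.
g = 3: 3^36 ≡ 1 — hits 1, so not a primitive root.
g = 4: 4^36 ≡ 1 — hits 1, so not a primitive root.
g = 5: 5^36 ≡ 72; 5^24 ≡ 8 — none is 1, so 5 is a primitive root.
The smallest primitive root modulo 73 is 5.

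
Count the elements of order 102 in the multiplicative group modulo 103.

32

φ(103) = 103 − 1 = 102 = 2 · 3 · 17.
Since (Z/103Z)^× is cyclic of order 102, the number of elements of order d is φ(d) when d | 102 and 0 otherwise.
102 = 2 · 3 · 17 divides 102, and φ(102) = 32.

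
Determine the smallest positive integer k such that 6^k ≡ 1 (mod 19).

9

ord(6) | φ(19) = 19 − 1 = 18 = 2 · 3^2.
Divisors of 18: 1, 2, 3, 6, 9, 18.
Test each divisor d:
6^1 ≡ 6 (mod 19)
6^2 ≡ 17 (mod 19)
6^3 ≡ 7 (mod 19)
6^6 ≡ 11 (mod 19)
6^9 ≡ 1 (mod 19) ✓
The smallest such exponent is 9, so the order of 6 is 9.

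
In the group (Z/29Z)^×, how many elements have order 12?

0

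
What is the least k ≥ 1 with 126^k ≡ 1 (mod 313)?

The order of 126 must divide φ(313) = 313 − 1 = 312 = 2^3 · 3 · 13.
Divisors of 312: 1, 2, 3, 4, 6, 8, 12, 13, 24, 26, 39, 52, 78, 104, 156, 312.
Evaluate successive powers at the divisors of 312:
126^1 ≡ 126 (mod 313)
126^2 ≡ 226 (mod 313)
126^3 ≡ 306 (mod 313)
126^4 ≡ 57 (mod 313)
126^6 ≡ 49 (mod 313)
126^8 ≡ 119 (mod 313)
126^12 ≡ 210 (mod 313)
126^13 ≡ 168 (mod 313)
126^24 ≡ 280 (mod 313)
126^26 ≡ 54 (mod 313)
126^39 ≡ 308 (mod 313)
126^52 ≡ 99 (mod 313)
126^78 ≡ 25 (mod 313)
126^104 ≡ 98 (mod 313)
126^156 ≡ 312 (mod 313)
126^312 ≡ 1 (mod 313) ✓
Hence ord(126) = 312.

312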